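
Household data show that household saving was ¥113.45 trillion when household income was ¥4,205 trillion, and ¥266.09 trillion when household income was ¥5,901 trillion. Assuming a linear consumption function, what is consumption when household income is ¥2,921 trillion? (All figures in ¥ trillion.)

MPS = ΔS/ΔY = (266.09 − 113.45)/(5901 − 4205) = 152.64/1696 = 0.09
MPC = 1 − MPS = 0.91
Autonomous saving = 113.45 − 0.09(4205) = -265, so a = 265
C = 265 + 0.91(2921) = 265 + 2658.11 = 2923.11

C = 2923.11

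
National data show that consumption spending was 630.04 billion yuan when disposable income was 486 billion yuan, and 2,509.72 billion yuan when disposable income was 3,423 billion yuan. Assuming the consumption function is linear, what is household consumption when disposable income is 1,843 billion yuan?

C = 1498.52

MPC = (2509.72 − 630.04)/(3423 − 486) = 1879.68/2937 = 0.64
a = 630.04 − 0.64(486) = 630.04 − 311.04 = 319
C = 319 + 0.64(1843) = 319 + 1179.52 = 1498.52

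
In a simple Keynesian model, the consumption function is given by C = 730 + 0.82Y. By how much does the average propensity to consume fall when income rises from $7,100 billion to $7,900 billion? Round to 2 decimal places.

ΔAPC = 0.01

At Y = 7100: C = 730 + 0.82(7100) = 6552, APC = 6552/7100 = 0.923
At Y = 7900: C = 7208, APC = 7208/7900 = 0.912
Fall in APC = 0.923 − 0.912 = 0.011 ≈ 0.01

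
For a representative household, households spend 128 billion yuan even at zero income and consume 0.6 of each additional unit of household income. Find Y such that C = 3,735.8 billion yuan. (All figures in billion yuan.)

Y = 6013

128 + 0.6Y = 3735.8
0.6Y = 3607.8, so Y = 3607.8/0.6 = 6013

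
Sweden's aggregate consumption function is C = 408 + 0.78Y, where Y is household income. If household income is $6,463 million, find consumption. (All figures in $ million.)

C = 5449.14

C = 408 + 0.78(6463) = 408 + 5041.14 = 5449.14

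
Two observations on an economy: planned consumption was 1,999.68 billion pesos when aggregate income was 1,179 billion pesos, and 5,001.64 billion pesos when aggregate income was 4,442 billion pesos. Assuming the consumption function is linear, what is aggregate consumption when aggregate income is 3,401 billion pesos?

C = 4043.92

MPC = (5001.64 − 1999.68)/(4442 − 1179) = 3001.96/3263 = 0.92
a = 1999.68 − 0.92(1179) = 1999.68 − 1084.68 = 915
C = 915 + 0.92(3401) = 915 + 3128.92 = 4043.92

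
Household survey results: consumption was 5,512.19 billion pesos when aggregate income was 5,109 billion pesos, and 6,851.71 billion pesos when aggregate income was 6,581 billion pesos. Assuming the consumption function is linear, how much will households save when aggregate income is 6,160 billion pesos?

MPC = (6851.71 − 5512.19)/(6581 − 5109) = 1339.52/1472 = 0.91
a = 5512.19 − 0.91(5109) = 5512.19 − 4649.19 = 863
C = 863 + 0.91(6160) = 6468.6
S = 6160 − 6468.6 = -308.6

S = -308.6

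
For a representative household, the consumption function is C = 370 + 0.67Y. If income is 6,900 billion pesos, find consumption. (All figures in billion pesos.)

C = 370 + 0.67(6900) = 370 + 4623 = 4993

C = 4993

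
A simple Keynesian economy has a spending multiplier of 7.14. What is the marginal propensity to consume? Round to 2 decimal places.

k = 1/(1 − MPC), so 1 − MPC = 1/k = 1/7.14 = 0.1401
MPC = 1 − 0.1401 = 0.86

MPC = 0.86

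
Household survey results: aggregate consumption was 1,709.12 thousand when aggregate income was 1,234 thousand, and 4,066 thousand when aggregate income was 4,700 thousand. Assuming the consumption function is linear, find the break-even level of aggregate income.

Y = 2718.75

MPC = (4066 − 1709.12)/(4700 − 1234) = 2356.88/3466 = 0.68
a = 1709.12 − 0.68(1234) = 1709.12 − 839.12 = 870
Break-even: Y = a/(1−MPC) = 870/0.32 = 2718.75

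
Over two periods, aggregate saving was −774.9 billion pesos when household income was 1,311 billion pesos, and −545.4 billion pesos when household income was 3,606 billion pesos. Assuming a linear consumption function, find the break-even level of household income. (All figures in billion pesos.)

Y = 9060

MPS = ΔS/ΔY = (-545.4 − (-774.9))/(3606 − 1311) = 229.5/2295 = 0.1
MPC = 1 − MPS = 0.9
From S(1311) = -774.9: −a + 0.1(1311) = -774.9, so a = 131.1 − (-774.9) = 906
Break-even (S = 0): Y = a/MPS = 906/0.1 = 9060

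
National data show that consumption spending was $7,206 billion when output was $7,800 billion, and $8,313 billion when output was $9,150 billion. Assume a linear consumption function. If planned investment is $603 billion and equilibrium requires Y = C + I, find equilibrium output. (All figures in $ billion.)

Y = 7850

MPC = (8313 − 7206)/(9150 − 7800) = 1107/1350 = 0.82
a = 7206 − 0.82(7800) = 810
Equilibrium: Y = 810 + 0.82Y + 603
0.18Y = 1413, so Y = 1413/0.18 = 7850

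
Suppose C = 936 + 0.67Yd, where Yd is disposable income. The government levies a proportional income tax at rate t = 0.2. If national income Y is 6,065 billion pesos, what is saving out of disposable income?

Yd = (1 − 0.2)(6065) = 0.8(6065) = 4852
C = 936 + 0.67(4852) = 936 + 3250.84 = 4186.84
S = Yd − C = 4852 − 4186.84 = 665.16

S = 665.16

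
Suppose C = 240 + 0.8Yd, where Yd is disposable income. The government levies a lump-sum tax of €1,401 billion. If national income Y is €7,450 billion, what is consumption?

Yd = Y − T = 7450 − 1401 = 6049
C = 240 + 0.8(6049) = 240 + 4839.2 = 5079.2

C = 5079.2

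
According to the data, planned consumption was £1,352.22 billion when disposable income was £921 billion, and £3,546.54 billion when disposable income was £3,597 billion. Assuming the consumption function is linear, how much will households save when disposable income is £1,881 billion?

S = -258.42

MPC = (3546.54 − 1352.22)/(3597 − 921) = 2194.32/2676 = 0.82
a = 1352.22 − 0.82(921) = 1352.22 − 755.22 = 597
C = 597 + 0.82(1881) = 2139.42
S = 1881 − 2139.42 = -258.42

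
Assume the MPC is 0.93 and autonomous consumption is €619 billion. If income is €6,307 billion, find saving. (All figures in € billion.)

C = 619 + 0.93(6307) = 619 + 5865.51 = 6484.51
S = Y − C = 6307 − 6484.51 = -177.51

S = -177.51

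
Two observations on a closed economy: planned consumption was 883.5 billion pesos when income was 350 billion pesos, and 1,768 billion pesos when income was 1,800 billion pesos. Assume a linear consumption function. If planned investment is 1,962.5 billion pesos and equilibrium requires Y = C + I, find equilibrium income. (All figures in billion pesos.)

MPC = (1768 − 883.5)/(1800 − 350) = 884.5/1450 = 0.61
a = 883.5 − 0.61(350) = 670
Equilibrium: Y = 670 + 0.61Y + 1962.5
0.39Y = 2632.5, so Y = 2632.5/0.39 = 6750

Y = 6750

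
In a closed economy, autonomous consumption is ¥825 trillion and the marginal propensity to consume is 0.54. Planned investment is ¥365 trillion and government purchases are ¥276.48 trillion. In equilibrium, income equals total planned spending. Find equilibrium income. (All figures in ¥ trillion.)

Y = 3188

Y = C + I + G = 825 + 0.54Y + 365 + 276.48
Y − 0.54Y = 1466.48
0.46Y = 1466.48, so Y = 1466.48/0.46 = 3188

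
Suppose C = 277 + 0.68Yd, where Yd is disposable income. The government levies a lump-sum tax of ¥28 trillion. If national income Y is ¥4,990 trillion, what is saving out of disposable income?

Yd = Y − T = 4990 − 28 = 4962
C = 277 + 0.68(4962) = 277 + 3374.16 = 3651.16
S = Yd − C = 4962 − 3651.16 = 1310.84

S = 1310.84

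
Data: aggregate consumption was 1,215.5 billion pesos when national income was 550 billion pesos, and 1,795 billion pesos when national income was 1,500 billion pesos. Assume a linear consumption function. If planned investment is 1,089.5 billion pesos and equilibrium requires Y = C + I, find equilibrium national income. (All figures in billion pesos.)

MPC = (1795 − 1215.5)/(1500 − 550) = 579.5/950 = 0.61
a = 1215.5 − 0.61(550) = 880
Equilibrium: Y = 880 + 0.61Y + 1089.5
0.39Y = 1969.5, so Y = 1969.5/0.39 = 5050

Y = 5050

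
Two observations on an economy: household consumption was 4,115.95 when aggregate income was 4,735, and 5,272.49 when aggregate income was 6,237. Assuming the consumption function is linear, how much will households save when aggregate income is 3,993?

MPC = (5272.49 − 4115.95)/(6237 − 4735) = 1156.54/1502 = 0.77
a = 4115.95 − 0.77(4735) = 4115.95 − 3645.95 = 470
C = 470 + 0.77(3993) = 3544.61
S = 3993 − 3544.61 = 448.39

S = 448.39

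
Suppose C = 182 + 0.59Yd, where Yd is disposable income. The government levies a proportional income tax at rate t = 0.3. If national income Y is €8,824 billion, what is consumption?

C = 3826.312

Yd = (1 − 0.3)(8824) = 0.7(8824) = 6176.8
C = 182 + 0.59(6176.8) = 182 + 3644.312 = 3826.312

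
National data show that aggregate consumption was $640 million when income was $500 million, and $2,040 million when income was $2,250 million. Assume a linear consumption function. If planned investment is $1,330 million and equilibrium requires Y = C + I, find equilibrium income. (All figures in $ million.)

Y = 7850

MPC = (2040 − 640)/(2250 − 500) = 1400/1750 = 0.8
a = 640 − 0.8(500) = 240
Equilibrium: Y = 240 + 0.8Y + 1330
0.2Y = 1570, so Y = 1570/0.2 = 7850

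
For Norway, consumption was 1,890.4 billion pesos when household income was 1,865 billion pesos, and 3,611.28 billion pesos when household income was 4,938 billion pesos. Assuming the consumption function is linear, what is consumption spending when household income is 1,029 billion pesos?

MPC = (3611.28 − 1890.4)/(4938 − 1865) = 1720.88/3073 = 0.56
a = 1890.4 − 0.56(1865) = 1890.4 − 1044.4 = 846
C = 846 + 0.56(1029) = 846 + 576.24 = 1422.24

C = 1422.24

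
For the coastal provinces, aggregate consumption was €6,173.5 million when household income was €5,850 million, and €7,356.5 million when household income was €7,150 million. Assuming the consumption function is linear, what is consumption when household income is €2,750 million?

C = 3352.5

MPC = (7356.5 − 6173.5)/(7150 − 5850) = 1183/1300 = 0.91
a = 6173.5 − 0.91(5850) = 6173.5 − 5323.5 = 850
C = 850 + 0.91(2750) = 850 + 2502.5 = 3352.5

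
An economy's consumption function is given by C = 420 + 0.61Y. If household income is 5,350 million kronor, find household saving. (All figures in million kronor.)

C = 420 + 0.61(5350) = 420 + 3263.5 = 3683.5
S = Y − C = 5350 − 3683.5 = 1666.5

S = 1666.5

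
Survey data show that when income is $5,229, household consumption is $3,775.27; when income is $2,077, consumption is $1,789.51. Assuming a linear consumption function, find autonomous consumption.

MPC = ΔC/ΔY = (3775.27 − 1789.51)/(5229 − 2077) = 1985.76/3152 = 0.63
a = C − MPC·Y = 1789.51 − 0.63(2077) = 1789.51 − 1308.51 = 481

a = 481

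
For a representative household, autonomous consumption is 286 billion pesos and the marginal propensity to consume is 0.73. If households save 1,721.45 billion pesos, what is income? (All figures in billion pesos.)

S = Y − C = -286 + 0.27Y
-286 + 0.27Y = 1721.45, so 0.27Y = 2007.45 and Y = 7435

Y = 7435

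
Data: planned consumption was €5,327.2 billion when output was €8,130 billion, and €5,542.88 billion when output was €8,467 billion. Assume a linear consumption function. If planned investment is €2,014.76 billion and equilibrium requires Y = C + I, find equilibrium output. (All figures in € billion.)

MPC = (5542.88 − 5327.2)/(8467 − 8130) = 215.68/337 = 0.64
a = 5327.2 − 0.64(8130) = 124
Equilibrium: Y = 124 + 0.64Y + 2014.76
0.36Y = 2138.76, so Y = 2138.76/0.36 = 5941

Y = 5941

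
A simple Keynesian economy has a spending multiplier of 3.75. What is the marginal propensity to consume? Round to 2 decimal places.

MPC = 0.73

k = 1/(1 − MPC), so 1 − MPC = 1/k = 1/3.75 = 0.2667
MPC = 1 − 0.2667 = 0.73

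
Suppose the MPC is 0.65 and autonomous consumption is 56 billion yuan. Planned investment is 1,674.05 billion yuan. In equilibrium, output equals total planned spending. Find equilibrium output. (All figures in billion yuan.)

Y = 4943

Y = C + I = 56 + 0.65Y + 1674.05
Y − 0.65Y = 1730.05
0.35Y = 1730.05, so Y = 1730.05/0.35 = 4943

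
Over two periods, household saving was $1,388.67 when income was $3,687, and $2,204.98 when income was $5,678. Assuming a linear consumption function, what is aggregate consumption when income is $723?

MPS = ΔS/ΔY = (2204.98 − 1388.67)/(5678 − 3687) = 816.31/1991 = 0.41
MPC = 1 − MPS = 0.59
Autonomous saving = 1388.67 − 0.41(3687) = -123, so a = 123
C = 123 + 0.59(723) = 123 + 426.57 = 549.57

C = 549.57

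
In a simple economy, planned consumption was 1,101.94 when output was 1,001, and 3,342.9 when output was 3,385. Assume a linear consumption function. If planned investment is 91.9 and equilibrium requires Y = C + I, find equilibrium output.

Y = 4215

MPC = (3342.9 − 1101.94)/(3385 − 1001) = 2240.96/2384 = 0.94
a = 1101.94 − 0.94(1001) = 161
Equilibrium: Y = 161 + 0.94Y + 91.9
0.06Y = 252.9, so Y = 252.9/0.06 = 4215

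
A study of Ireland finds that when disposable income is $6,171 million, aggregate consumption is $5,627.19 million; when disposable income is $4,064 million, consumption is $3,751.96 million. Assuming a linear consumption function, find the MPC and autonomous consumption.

MPC = 0.89; a = 135

MPC = ΔC/ΔY = (5627.19 − 3751.96)/(6171 − 4064) = 1875.23/2107 = 0.89
a = C − MPC·Y = 3751.96 − 0.89(4064) = 3751.96 − 3616.96 = 135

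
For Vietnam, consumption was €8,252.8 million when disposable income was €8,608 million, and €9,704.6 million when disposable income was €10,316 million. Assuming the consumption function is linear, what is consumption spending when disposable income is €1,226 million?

MPC = (9704.6 − 8252.8)/(10316 − 8608) = 1451.8/1708 = 0.85
a = 8252.8 − 0.85(8608) = 8252.8 − 7316.8 = 936
C = 936 + 0.85(1226) = 936 + 1042.1 = 1978.1

C = 1978.1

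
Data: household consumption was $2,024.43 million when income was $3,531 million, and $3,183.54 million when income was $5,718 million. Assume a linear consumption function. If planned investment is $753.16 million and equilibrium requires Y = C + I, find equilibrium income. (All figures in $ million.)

MPC = (3183.54 − 2024.43)/(5718 − 3531) = 1159.11/2187 = 0.53
a = 2024.43 − 0.53(3531) = 153
Equilibrium: Y = 153 + 0.53Y + 753.16
0.47Y = 906.16, so Y = 906.16/0.47 = 1928

Y = 1928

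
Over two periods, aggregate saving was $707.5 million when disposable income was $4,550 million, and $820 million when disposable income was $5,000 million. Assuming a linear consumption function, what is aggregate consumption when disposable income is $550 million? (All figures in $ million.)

MPS = ΔS/ΔY = (820 − 707.5)/(5000 − 4550) = 112.5/450 = 0.25
MPC = 1 − MPS = 0.75
Autonomous saving = 707.5 − 0.25(4550) = -430, so a = 430
C = 430 + 0.75(550) = 430 + 412.5 = 842.5

C = 842.5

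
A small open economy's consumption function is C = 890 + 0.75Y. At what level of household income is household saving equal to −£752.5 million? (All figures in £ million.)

S = Y − C = -890 + 0.25Y
-890 + 0.25Y = -752.5, so 0.25Y = 137.5 and Y = 550

Y = 550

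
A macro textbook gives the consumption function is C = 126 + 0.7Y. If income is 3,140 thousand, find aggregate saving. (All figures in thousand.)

C = 126 + 0.7(3140) = 126 + 2198 = 2324
S = Y − C = 3140 − 2324 = 816

S = 816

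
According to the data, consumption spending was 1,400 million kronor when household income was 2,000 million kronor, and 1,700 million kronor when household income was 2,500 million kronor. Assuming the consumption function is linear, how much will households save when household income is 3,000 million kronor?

MPC = (1700 − 1400)/(2500 − 2000) = 300/500 = 0.6
a = 1400 − 0.6(2000) = 1400 − 1200 = 200
C = 200 + 0.6(3000) = 2000
S = 3000 − 2000 = 1000

S = 1000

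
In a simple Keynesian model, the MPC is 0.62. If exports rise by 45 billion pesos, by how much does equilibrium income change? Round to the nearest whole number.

ΔY ≈ 118

The multiplier is 1/(1 − MPC) = 1/0.38.
ΔY = 45/0.38 = 118.42 ≈ 118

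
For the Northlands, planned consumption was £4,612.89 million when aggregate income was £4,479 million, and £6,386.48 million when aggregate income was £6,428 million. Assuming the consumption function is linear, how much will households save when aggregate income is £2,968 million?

S = -269.88

MPC = (6386.48 − 4612.89)/(6428 − 4479) = 1773.59/1949 = 0.91
a = 4612.89 − 0.91(4479) = 4612.89 − 4075.89 = 537
C = 537 + 0.91(2968) = 3237.88
S = 2968 − 3237.88 = -269.88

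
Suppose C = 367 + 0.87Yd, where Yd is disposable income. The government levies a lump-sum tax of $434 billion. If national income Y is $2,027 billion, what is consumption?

C = 1752.91

Yd = Y − T = 2027 − 434 = 1593
C = 367 + 0.87(1593) = 367 + 1385.91 = 1752.91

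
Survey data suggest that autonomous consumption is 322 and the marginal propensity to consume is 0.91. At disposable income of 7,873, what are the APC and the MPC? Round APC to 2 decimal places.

MPC = 0.91 (the slope of the consumption function)
C = 322 + 0.91(7873) = 7486.43, so APC = 7486.43/7873 = 0.95

APC = 0.95; MPC = 0.91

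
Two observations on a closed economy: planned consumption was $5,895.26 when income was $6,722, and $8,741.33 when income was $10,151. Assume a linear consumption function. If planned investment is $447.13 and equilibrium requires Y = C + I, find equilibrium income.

MPC = (8741.33 − 5895.26)/(10151 − 6722) = 2846.07/3429 = 0.83
a = 5895.26 − 0.83(6722) = 316
Equilibrium: Y = 316 + 0.83Y + 447.13
0.17Y = 763.13, so Y = 763.13/0.17 = 4489

Y = 4489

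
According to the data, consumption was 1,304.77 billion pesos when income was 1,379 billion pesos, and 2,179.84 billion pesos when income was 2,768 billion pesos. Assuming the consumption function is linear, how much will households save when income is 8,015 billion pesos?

MPC = (2179.84 − 1304.77)/(2768 − 1379) = 875.07/1389 = 0.63
a = 1304.77 − 0.63(1379) = 1304.77 − 868.77 = 436
C = 436 + 0.63(8015) = 5485.45
S = 8015 − 5485.45 = 2529.55

S = 2529.55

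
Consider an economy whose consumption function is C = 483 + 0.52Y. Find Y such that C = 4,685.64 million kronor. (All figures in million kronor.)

483 + 0.52Y = 4685.64
0.52Y = 4202.64, so Y = 4202.64/0.52 = 8082

Y = 8082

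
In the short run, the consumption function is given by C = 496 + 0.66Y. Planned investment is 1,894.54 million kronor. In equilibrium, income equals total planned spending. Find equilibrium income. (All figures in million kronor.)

Y = C + I = 496 + 0.66Y + 1894.54
Y − 0.66Y = 2390.54
0.34Y = 2390.54, so Y = 2390.54/0.34 = 7031

Y = 7031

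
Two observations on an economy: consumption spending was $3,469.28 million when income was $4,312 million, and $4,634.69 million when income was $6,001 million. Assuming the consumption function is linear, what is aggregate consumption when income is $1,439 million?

C = 1486.91

MPC = (4634.69 − 3469.28)/(6001 − 4312) = 1165.41/1689 = 0.69
a = 3469.28 − 0.69(4312) = 3469.28 − 2975.28 = 494
C = 494 + 0.69(1439) = 494 + 992.91 = 1486.91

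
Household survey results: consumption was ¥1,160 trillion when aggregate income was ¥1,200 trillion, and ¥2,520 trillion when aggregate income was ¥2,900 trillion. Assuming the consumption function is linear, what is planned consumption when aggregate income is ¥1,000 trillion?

C = 1000

MPC = (2520 − 1160)/(2900 − 1200) = 1360/1700 = 0.8
a = 1160 − 0.8(1200) = 1160 − 960 = 200
C = 200 + 0.8(1000) = 200 + 800 = 1000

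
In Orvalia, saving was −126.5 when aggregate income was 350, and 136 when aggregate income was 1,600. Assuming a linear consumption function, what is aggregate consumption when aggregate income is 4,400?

C = 3676

MPS = ΔS/ΔY = (136 − (-126.5))/(1600 − 350) = 262.5/1250 = 0.21
MPC = 1 − MPS = 0.79
Autonomous saving = -126.5 − 0.21(350) = -200, so a = 200
C = 200 + 0.79(4400) = 200 + 3476 = 3676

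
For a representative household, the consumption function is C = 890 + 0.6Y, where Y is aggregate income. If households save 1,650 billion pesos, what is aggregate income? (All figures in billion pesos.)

S = Y − C = -890 + 0.4Y
-890 + 0.4Y = 1650, so 0.4Y = 2540 and Y = 6350

Y = 6350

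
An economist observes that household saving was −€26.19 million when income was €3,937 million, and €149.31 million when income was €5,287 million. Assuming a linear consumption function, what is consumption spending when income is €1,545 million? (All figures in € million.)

C = 1882.15

MPS = ΔS/ΔY = (149.31 − (-26.19))/(5287 − 3937) = 175.5/1350 = 0.13
MPC = 1 − MPS = 0.87
Autonomous saving = -26.19 − 0.13(3937) = -538, so a = 538
C = 538 + 0.87(1545) = 538 + 1344.15 = 1882.15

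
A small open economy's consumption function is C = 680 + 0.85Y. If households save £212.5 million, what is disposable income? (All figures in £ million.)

Y = 5950

S = Y − C = -680 + 0.15Y
-680 + 0.15Y = 212.5, so 0.15Y = 892.5 and Y = 5950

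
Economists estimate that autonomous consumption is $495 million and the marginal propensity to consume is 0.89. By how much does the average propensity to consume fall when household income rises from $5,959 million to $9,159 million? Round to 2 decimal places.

ΔAPC = 0.03

At Y = 5959: C = 495 + 0.89(5959) = 5798.51, APC = 5798.51/5959 = 0.973
At Y = 9159: C = 8646.51, APC = 8646.51/9159 = 0.944
Fall in APC = 0.973 − 0.944 = 0.029 ≈ 0.03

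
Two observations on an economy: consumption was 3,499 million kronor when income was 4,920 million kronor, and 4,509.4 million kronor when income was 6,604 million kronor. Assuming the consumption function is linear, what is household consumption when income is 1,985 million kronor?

C = 1738

MPC = (4509.4 − 3499)/(6604 − 4920) = 1010.4/1684 = 0.6
a = 3499 − 0.6(4920) = 3499 − 2952 = 547
C = 547 + 0.6(1985) = 547 + 1191 = 1738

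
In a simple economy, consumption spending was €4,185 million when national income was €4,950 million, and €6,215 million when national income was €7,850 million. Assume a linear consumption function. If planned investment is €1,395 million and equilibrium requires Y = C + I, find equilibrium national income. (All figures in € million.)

MPC = (6215 − 4185)/(7850 − 4950) = 2030/2900 = 0.7
a = 4185 − 0.7(4950) = 720
Equilibrium: Y = 720 + 0.7Y + 1395
0.3Y = 2115, so Y = 2115/0.3 = 7050

Y = 7050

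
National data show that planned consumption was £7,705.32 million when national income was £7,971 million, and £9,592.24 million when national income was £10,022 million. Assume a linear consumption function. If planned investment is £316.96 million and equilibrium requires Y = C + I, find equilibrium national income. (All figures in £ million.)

Y = 8612

MPC = (9592.24 − 7705.32)/(10022 − 7971) = 1886.92/2051 = 0.92
a = 7705.32 − 0.92(7971) = 372
Equilibrium: Y = 372 + 0.92Y + 316.96
0.08Y = 688.96, so Y = 688.96/0.08 = 8612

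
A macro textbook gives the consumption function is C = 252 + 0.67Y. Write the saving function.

S = -252 + 0.33Y

S = Y − C = Y − (252 + 0.67Y) = -252 + (1 − 0.67)Y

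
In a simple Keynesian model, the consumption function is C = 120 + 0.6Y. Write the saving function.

S = Y − C = Y − (120 + 0.6Y) = -120 + (1 − 0.6)Y

S = -120 + 0.4Y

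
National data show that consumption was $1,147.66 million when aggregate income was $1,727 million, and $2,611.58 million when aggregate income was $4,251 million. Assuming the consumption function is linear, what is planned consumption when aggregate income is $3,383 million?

MPC = (2611.58 − 1147.66)/(4251 − 1727) = 1463.92/2524 = 0.58
a = 1147.66 − 0.58(1727) = 1147.66 − 1001.66 = 146
C = 146 + 0.58(3383) = 146 + 1962.14 = 2108.14

C = 2108.14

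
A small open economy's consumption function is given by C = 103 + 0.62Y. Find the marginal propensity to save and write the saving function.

MPS = 0.38; S = -103 + 0.38Y

MPS = 1 − MPC = 1 − 0.62 = 0.38
S = Y − C = -103 + 0.38Y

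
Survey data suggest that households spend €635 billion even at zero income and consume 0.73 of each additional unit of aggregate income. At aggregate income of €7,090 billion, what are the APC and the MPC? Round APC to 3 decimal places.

MPC = 0.73 (the slope of the consumption function)
C = 635 + 0.73(7090) = 5810.7, so APC = 5810.7/7090 = 0.820

APC = 0.820; MPC = 0.73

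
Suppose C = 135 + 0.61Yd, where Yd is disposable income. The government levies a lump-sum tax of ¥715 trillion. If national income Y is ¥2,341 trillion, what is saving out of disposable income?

S = 499.14

Yd = Y − T = 2341 − 715 = 1626
C = 135 + 0.61(1626) = 135 + 991.86 = 1126.86
S = Yd − C = 1626 − 1126.86 = 499.14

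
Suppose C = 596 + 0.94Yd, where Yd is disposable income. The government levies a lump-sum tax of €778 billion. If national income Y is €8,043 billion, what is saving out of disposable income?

Yd = Y − T = 8043 − 778 = 7265
C = 596 + 0.94(7265) = 596 + 6829.1 = 7425.1
S = Yd − C = 7265 − 7425.1 = -160.1

S = -160.1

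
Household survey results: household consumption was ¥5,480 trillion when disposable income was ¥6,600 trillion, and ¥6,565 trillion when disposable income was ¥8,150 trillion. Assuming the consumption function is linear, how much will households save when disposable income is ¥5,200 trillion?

MPC = (6565 − 5480)/(8150 − 6600) = 1085/1550 = 0.7
a = 5480 − 0.7(6600) = 5480 − 4620 = 860
C = 860 + 0.7(5200) = 4500
S = 5200 − 4500 = 700

S = 700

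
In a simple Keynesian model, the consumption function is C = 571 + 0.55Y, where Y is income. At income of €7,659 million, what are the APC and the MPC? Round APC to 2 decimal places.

MPC = 0.55 (the slope of the consumption function)
C = 571 + 0.55(7659) = 4783.45, so APC = 4783.45/7659 = 0.62

APC = 0.62; MPC = 0.55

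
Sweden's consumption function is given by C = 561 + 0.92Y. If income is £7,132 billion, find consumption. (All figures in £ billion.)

C = 561 + 0.92(7132) = 561 + 6561.44 = 7122.44

C = 7122.44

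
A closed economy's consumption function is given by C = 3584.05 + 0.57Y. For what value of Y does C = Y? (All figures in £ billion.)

Y = 8335

At break-even, C = Y: 3584.05 + 0.57Y = Y
0.43Y = 3584.05, so Y = 3584.05/0.43 = 8335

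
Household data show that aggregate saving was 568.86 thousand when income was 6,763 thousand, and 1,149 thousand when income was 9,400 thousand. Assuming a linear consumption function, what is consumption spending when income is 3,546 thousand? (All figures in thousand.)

C = 3684.88

MPS = ΔS/ΔY = (1149 − 568.86)/(9400 − 6763) = 580.14/2637 = 0.22
MPC = 1 − MPS = 0.78
Autonomous saving = 568.86 − 0.22(6763) = -919, so a = 919
C = 919 + 0.78(3546) = 919 + 2765.88 = 3684.88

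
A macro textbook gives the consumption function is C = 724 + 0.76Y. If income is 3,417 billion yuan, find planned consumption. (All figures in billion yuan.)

C = 3320.92

C = 724 + 0.76(3417) = 724 + 2596.92 = 3320.92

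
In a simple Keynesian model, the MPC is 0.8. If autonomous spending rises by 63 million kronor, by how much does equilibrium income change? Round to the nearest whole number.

ΔY ≈ 315

The multiplier is 1/(1 − MPC) = 1/0.2.
ΔY = 63/0.2 = 315.00 ≈ 315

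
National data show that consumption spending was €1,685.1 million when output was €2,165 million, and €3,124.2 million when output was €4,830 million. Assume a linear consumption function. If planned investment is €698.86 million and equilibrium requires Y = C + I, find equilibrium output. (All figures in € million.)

MPC = (3124.2 − 1685.1)/(4830 − 2165) = 1439.1/2665 = 0.54
a = 1685.1 − 0.54(2165) = 516
Equilibrium: Y = 516 + 0.54Y + 698.86
0.46Y = 1214.86, so Y = 1214.86/0.46 = 2641

Y = 2641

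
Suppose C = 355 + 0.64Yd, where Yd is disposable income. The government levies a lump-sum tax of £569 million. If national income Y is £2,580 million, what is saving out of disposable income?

Yd = Y − T = 2580 − 569 = 2011
C = 355 + 0.64(2011) = 355 + 1287.04 = 1642.04
S = Yd − C = 2011 − 1642.04 = 368.96

S = 368.96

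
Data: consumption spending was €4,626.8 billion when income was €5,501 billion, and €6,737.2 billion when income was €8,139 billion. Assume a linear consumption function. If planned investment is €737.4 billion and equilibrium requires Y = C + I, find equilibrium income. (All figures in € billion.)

Y = 4817

MPC = (6737.2 − 4626.8)/(8139 − 5501) = 2110.4/2638 = 0.8
a = 4626.8 − 0.8(5501) = 226
Equilibrium: Y = 226 + 0.8Y + 737.4
0.2Y = 963.4, so Y = 963.4/0.2 = 4817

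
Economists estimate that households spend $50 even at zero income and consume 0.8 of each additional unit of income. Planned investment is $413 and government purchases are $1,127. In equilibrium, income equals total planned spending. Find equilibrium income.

Y = 7950

Y = C + I + G = 50 + 0.8Y + 413 + 1127
Y − 0.8Y = 1590
0.2Y = 1590, so Y = 1590/0.2 = 7950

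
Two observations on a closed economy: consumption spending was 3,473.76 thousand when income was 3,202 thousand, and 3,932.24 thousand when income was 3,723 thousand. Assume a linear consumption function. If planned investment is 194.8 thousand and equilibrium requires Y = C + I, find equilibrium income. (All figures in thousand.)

Y = 7090

MPC = (3932.24 − 3473.76)/(3723 − 3202) = 458.48/521 = 0.88
a = 3473.76 − 0.88(3202) = 656
Equilibrium: Y = 656 + 0.88Y + 194.8
0.12Y = 850.8, so Y = 850.8/0.12 = 7090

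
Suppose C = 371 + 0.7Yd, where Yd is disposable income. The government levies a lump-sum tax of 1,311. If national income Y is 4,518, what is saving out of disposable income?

S = 591.1

Yd = Y − T = 4518 − 1311 = 3207
C = 371 + 0.7(3207) = 371 + 2244.9 = 2615.9
S = Yd − C = 3207 − 2615.9 = 591.1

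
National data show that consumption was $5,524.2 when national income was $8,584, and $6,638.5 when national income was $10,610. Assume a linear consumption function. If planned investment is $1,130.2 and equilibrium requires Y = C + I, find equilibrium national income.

Y = 4296

MPC = (6638.5 − 5524.2)/(10610 − 8584) = 1114.3/2026 = 0.55
a = 5524.2 − 0.55(8584) = 803
Equilibrium: Y = 803 + 0.55Y + 1130.2
0.45Y = 1933.2, so Y = 1933.2/0.45 = 4296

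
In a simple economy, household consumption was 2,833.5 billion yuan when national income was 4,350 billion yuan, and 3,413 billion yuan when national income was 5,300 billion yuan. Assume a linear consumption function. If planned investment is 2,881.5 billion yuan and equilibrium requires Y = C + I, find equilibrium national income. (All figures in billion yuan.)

MPC = (3413 − 2833.5)/(5300 − 4350) = 579.5/950 = 0.61
a = 2833.5 − 0.61(4350) = 180
Equilibrium: Y = 180 + 0.61Y + 2881.5
0.39Y = 3061.5, so Y = 3061.5/0.39 = 7850

Y = 7850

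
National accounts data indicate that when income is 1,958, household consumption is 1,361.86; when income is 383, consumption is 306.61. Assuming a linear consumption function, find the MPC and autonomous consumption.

MPC = 0.67; a = 50

MPC = ΔC/ΔY = (1361.86 − 306.61)/(1958 − 383) = 1055.25/1575 = 0.67
a = C − MPC·Y = 306.61 − 0.67(383) = 306.61 − 256.61 = 50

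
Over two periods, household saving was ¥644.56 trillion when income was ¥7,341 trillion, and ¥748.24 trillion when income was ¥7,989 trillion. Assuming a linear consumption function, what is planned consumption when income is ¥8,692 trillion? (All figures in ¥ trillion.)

MPS = ΔS/ΔY = (748.24 − 644.56)/(7989 − 7341) = 103.68/648 = 0.16
MPC = 1 − MPS = 0.84
Autonomous saving = 644.56 − 0.16(7341) = -530, so a = 530
C = 530 + 0.84(8692) = 530 + 7301.28 = 7831.28

C = 7831.28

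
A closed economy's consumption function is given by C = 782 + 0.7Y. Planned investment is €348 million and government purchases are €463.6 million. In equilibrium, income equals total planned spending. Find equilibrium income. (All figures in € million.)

Y = 5312

Y = C + I + G = 782 + 0.7Y + 348 + 463.6
Y − 0.7Y = 1593.6
0.3Y = 1593.6, so Y = 1593.6/0.3 = 5312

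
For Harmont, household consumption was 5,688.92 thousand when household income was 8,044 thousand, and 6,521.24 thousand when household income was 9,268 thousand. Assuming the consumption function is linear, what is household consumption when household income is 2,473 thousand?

C = 1900.64

MPC = (6521.24 − 5688.92)/(9268 − 8044) = 832.32/1224 = 0.68
a = 5688.92 − 0.68(8044) = 5688.92 − 5469.92 = 219
C = 219 + 0.68(2473) = 219 + 1681.64 = 1900.64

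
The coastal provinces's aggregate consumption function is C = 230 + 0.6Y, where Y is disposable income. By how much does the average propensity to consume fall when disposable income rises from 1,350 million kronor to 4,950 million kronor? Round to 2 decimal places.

At Y = 1350: C = 230 + 0.6(1350) = 1040, APC = 1040/1350 = 0.770
At Y = 4950: C = 3200, APC = 3200/4950 = 0.646
Fall in APC = 0.770 − 0.646 = 0.124 ≈ 0.12

ΔAPC = 0.12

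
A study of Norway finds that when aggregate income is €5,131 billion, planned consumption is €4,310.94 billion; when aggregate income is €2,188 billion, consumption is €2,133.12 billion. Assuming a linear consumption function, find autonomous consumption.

MPC = ΔC/ΔY = (4310.94 − 2133.12)/(5131 − 2188) = 2177.82/2943 = 0.74
a = C − MPC·Y = 2133.12 − 0.74(2188) = 2133.12 − 1619.12 = 514

a = 514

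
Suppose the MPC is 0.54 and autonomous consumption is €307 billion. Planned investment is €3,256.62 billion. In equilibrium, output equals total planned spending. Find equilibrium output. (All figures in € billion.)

Y = 7747

Y = C + I = 307 + 0.54Y + 3256.62
Y − 0.54Y = 3563.62
0.46Y = 3563.62, so Y = 3563.62/0.46 = 7747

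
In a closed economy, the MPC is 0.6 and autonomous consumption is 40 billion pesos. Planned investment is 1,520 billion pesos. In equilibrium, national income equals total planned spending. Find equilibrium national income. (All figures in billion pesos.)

Y = C + I = 40 + 0.6Y + 1520
Y − 0.6Y = 1560
0.4Y = 1560, so Y = 1560/0.4 = 3900

Y = 3900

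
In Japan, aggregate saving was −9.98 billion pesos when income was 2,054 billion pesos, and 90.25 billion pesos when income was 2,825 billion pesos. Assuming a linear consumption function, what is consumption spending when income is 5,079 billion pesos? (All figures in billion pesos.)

C = 4695.73

MPS = ΔS/ΔY = (90.25 − (-9.98))/(2825 − 2054) = 100.23/771 = 0.13
MPC = 1 − MPS = 0.87
Autonomous saving = -9.98 − 0.13(2054) = -277, so a = 277
C = 277 + 0.87(5079) = 277 + 4418.73 = 4695.73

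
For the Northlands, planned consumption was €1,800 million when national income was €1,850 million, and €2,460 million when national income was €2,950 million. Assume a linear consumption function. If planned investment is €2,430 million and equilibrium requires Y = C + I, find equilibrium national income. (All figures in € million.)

MPC = (2460 − 1800)/(2950 − 1850) = 660/1100 = 0.6
a = 1800 − 0.6(1850) = 690
Equilibrium: Y = 690 + 0.6Y + 2430
0.4Y = 3120, so Y = 3120/0.4 = 7800

Y = 7800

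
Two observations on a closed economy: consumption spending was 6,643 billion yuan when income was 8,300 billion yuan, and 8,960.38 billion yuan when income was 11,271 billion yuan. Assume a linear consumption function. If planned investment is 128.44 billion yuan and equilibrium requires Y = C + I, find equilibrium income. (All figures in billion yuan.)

Y = 1352

MPC = (8960.38 − 6643)/(11271 − 8300) = 2317.38/2971 = 0.78
a = 6643 − 0.78(8300) = 169
Equilibrium: Y = 169 + 0.78Y + 128.44
0.22Y = 297.44, so Y = 297.44/0.22 = 1352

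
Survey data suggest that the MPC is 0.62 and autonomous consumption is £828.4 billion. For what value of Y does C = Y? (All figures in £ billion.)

Y = 2180

At break-even, C = Y: 828.4 + 0.62Y = Y
0.38Y = 828.4, so Y = 828.4/0.38 = 2180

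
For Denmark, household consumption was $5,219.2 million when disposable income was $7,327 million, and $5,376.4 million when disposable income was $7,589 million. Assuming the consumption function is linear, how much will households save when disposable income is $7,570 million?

MPC = (5376.4 − 5219.2)/(7589 − 7327) = 157.2/262 = 0.6
a = 5219.2 − 0.6(7327) = 5219.2 − 4396.2 = 823
C = 823 + 0.6(7570) = 5365
S = 7570 − 5365 = 2205

S = 2205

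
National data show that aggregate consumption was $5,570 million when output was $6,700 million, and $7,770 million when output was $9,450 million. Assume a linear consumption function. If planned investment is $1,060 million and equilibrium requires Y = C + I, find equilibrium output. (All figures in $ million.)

MPC = (7770 − 5570)/(9450 − 6700) = 2200/2750 = 0.8
a = 5570 − 0.8(6700) = 210
Equilibrium: Y = 210 + 0.8Y + 1060
0.2Y = 1270, so Y = 1270/0.2 = 6350

Y = 6350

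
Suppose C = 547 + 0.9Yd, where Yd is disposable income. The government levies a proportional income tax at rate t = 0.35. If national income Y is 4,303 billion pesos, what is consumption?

C = 3064.255

Yd = (1 − 0.35)(4303) = 0.65(4303) = 2796.95
C = 547 + 0.9(2796.95) = 547 + 2517.255 = 3064.255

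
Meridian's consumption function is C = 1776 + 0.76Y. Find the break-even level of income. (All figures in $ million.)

Y = 7400

At break-even, C = Y: 1776 + 0.76Y = Y
0.24Y = 1776, so Y = 1776/0.24 = 7400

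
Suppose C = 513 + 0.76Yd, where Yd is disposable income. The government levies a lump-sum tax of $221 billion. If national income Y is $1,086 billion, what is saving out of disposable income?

Yd = Y − T = 1086 − 221 = 865
C = 513 + 0.76(865) = 513 + 657.4 = 1170.4
S = Yd − C = 865 − 1170.4 = -305.4

S = -305.4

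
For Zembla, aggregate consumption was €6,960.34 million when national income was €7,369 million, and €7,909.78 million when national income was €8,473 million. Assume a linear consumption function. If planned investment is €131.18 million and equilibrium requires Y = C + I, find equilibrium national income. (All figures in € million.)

Y = 5387

MPC = (7909.78 − 6960.34)/(8473 − 7369) = 949.44/1104 = 0.86
a = 6960.34 − 0.86(7369) = 623
Equilibrium: Y = 623 + 0.86Y + 131.18
0.14Y = 754.18, so Y = 754.18/0.14 = 5387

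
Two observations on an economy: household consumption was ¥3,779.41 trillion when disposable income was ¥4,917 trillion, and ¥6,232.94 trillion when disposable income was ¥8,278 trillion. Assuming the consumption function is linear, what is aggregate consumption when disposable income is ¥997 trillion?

MPC = (6232.94 − 3779.41)/(8278 − 4917) = 2453.53/3361 = 0.73
a = 3779.41 − 0.73(4917) = 3779.41 − 3589.41 = 190
C = 190 + 0.73(997) = 190 + 727.81 = 917.81

C = 917.81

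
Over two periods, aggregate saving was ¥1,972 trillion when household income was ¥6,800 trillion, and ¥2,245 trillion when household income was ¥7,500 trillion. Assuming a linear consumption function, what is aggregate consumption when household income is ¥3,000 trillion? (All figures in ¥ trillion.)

MPS = ΔS/ΔY = (2245 − 1972)/(7500 − 6800) = 273/700 = 0.39
MPC = 1 − MPS = 0.61
Autonomous saving = 1972 − 0.39(6800) = -680, so a = 680
C = 680 + 0.61(3000) = 680 + 1830 = 2510

C = 2510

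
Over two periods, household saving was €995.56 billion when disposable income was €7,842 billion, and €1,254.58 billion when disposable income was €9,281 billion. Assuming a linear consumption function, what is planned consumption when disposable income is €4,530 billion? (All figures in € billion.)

MPS = ΔS/ΔY = (1254.58 − 995.56)/(9281 − 7842) = 259.02/1439 = 0.18
MPC = 1 − MPS = 0.82
Autonomous saving = 995.56 − 0.18(7842) = -416, so a = 416
C = 416 + 0.82(4530) = 416 + 3714.6 = 4130.6

C = 4130.6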